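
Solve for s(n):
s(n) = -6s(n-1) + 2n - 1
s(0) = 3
First-order linear with linear forcing.
Homogeneous solution: s_h(n) = A·(-6)^n.
Try particular s_p(n) = pn + q. Substituting:
  pn + q = -6(p(n-1) + q) + 2n - 1.
Matching the n-coefficient: p = -6p + 2 ⇒ p = \frac{2}{7}.
Matching constants: q = 6p - 6q - 1 ⇒ q = \frac{5}{49}.
General: s(n) = A·(-6)^n + \frac{2 n}{7} + \frac{5}{49}.
Apply s(0) = 3: A + \frac{5}{49} = 3 ⇒ A = \frac{142}{49}.
So s(n) = \frac{142 \left(-6\right)^{n}}{49} + \frac{2 n}{7} + \frac{5}{49}.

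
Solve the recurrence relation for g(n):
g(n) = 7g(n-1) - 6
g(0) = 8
First-order linear non-homogeneous.
Homogeneous solution: g_h(n) = A·(7)^n.
Try constant particular solution g_p = K: K = 7K - 6 ⇒ K = 1.
General: g(n) = A·(7)^n + 1.
Apply g(0) = 8: A + 1 = 8 ⇒ A = 7.
So g(n) = 7 \cdot 7^{n} + 1.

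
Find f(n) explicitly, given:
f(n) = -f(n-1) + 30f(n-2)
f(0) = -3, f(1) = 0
Characteristic equation: x² + x - 30 = 0, which factors as (x - (5))(x - (-6)) = 0.
Roots r₁ = 5, r₂ = -6 (distinct).
General solution: f(n) = A·(5)^n + B·(-6)^n.
From f(0) = -3: A + B = -3.
From f(1) = 0: 5A - 6B = 0.
Solving: A = - \frac{18}{11}, B = - \frac{15}{11}.
So f(n) = - \frac{15 \left(-6\right)^{n}}{11} - \frac{18 \cdot 5^{n}}{11}.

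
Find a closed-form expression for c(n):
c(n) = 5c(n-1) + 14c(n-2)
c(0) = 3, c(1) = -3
Characteristic equation: x² - 5x - 14 = 0, which factors as (x - (-2))(x - (7)) = 0.
Roots r₁ = -2, r₂ = 7 (distinct).
General solution: c(n) = A·(-2)^n + B·(7)^n.
From c(0) = 3: A + B = 3.
From c(1) = -3: -2A + 7B = -3.
Solving: A = \frac{8}{3}, B = \frac{1}{3}.
So c(n) = \frac{8 \left(-2\right)^{n}}{3} + \frac{7^{n}}{3}.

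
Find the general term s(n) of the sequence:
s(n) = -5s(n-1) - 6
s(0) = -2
First-order linear non-homogeneous.
Homogeneous solution: s_h(n) = A·(-5)^n.
Try constant particular solution s_p = K: K = -5K - 6 ⇒ K = -1.
General: s(n) = A·(-5)^n - 1.
Apply s(0) = -2: A - 1 = -2 ⇒ A = -1.
So s(n) = - \left(-5\right)^{n} - 1.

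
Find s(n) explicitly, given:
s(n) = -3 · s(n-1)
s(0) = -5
Pure geometric recurrence with ratio -3.
By induction s(n) = s(0) · (-3)^n = - 5 \left(-3\right)^{n}.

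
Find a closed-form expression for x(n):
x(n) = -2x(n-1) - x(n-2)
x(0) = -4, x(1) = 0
Characteristic equation: x² + 2x + 1 = 0, which is (x - (-1))².
Repeated root r = -1.
General solution: x(n) = (A + Bn)·(-1)^n.
From x(0) = -4: A = -4.
From x(1) = 0: (A + B)·(-1) = 0 ⇒ B = 4.
So x(n) = \left(4 n - 4\right) \cdot (-1)^n.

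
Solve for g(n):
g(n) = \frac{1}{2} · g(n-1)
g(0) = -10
Pure geometric recurrence with ratio \frac{1}{2}.
By induction g(n) = g(0) · (\frac{1}{2})^n = - 10 \cdot 2^{- n}.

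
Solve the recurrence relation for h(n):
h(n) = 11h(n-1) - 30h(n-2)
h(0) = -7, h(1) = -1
Characteristic equation: x² - 11x + 30 = 0, which factors as (x - (5))(x - (6)) = 0.
Roots r₁ = 5, r₂ = 6 (distinct).
General solution: h(n) = A·(5)^n + B·(6)^n.
From h(0) = -7: A + B = -7.
From h(1) = -1: 5A + 6B = -1.
Solving: A = -41, B = 34.
So h(n) = - 41 \cdot 5^{n} + 34 \cdot 6^{n}.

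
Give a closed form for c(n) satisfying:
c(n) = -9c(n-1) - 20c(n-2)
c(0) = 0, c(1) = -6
Characteristic equation: x² + 9x + 20 = 0, which factors as (x - (-4))(x - (-5)) = 0.
Roots r₁ = -4, r₂ = -5 (distinct).
General solution: c(n) = A·(-4)^n + B·(-5)^n.
From c(0) = 0: A + B = 0.
From c(1) = -6: -4A - 5B = -6.
Solving: A = -6, B = 6.
So c(n) = - 6 \left(-4\right)^{n} + 6 \left(-5\right)^{n}.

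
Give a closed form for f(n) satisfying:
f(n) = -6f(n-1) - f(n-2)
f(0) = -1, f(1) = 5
Characteristic equation: x² + 6x + 1 = 0.
Discriminant Δ = (-6)² + 4·(-1) = 32.
Roots r₁,₂ = (-6 ± √32)/2, so r₁ = -3 + 2 \sqrt{2}, r₂ = -3 - 2 \sqrt{2}.
General solution: f(n) = A·r₁^n + B·r₂^n.
From the initial conditions, A + B = -1 and r₁A + r₂B = 5.
Since r₁ - r₂ = √32: A = (5 - (-1)r₂)/√32 = - \frac{1}{2} + \frac{\sqrt{2}}{4}, and B = -1 - A = - \frac{1}{2} - \frac{\sqrt{2}}{4}.
So f(n) = \left(- \frac{1}{2} + \frac{\sqrt{2}}{4}\right)\left(-3 + 2 \sqrt{2}\right)^n + \left(- \frac{1}{2} - \frac{\sqrt{2}}{4}\right)\left(-3 - 2 \sqrt{2}\right)^n.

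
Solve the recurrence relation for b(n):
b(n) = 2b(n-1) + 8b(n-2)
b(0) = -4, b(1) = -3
Characteristic equation: x² - 2x - 8 = 0, which factors as (x - (4))(x - (-2)) = 0.
Roots r₁ = 4, r₂ = -2 (distinct).
General solution: b(n) = A·(4)^n + B·(-2)^n.
From b(0) = -4: A + B = -4.
From b(1) = -3: 4A - 2B = -3.
Solving: A = - \frac{11}{6}, B = - \frac{13}{6}.
So b(n) = - \frac{13 \left(-2\right)^{n}}{6} - \frac{11 \cdot 4^{n}}{6}.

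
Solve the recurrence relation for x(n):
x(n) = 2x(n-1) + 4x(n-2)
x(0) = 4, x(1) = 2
Characteristic equation: x² - 2x - 4 = 0.
Discriminant Δ = (2)² + 4·(4) = 20.
Roots r₁,₂ = (2 ± √20)/2, so r₁ = 1 + \sqrt{5}, r₂ = 1 - \sqrt{5}.
General solution: x(n) = A·r₁^n + B·r₂^n.
From the initial conditions, A + B = 4 and r₁A + r₂B = 2.
Since r₁ - r₂ = √20: A = (2 - (4)r₂)/√20 = 2 - \frac{\sqrt{5}}{5}, and B = 4 - A = \frac{\sqrt{5}}{5} + 2.
So x(n) = \left(2 - \frac{\sqrt{5}}{5}\right)\left(1 + \sqrt{5}\right)^n + \left(\frac{\sqrt{5}}{5} + 2\right)\left(1 - \sqrt{5}\right)^n.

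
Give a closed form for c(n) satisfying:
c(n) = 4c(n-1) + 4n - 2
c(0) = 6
First-order linear with linear forcing.
Homogeneous solution: c_h(n) = A·(4)^n.
Try particular c_p(n) = pn + q. Substituting:
  pn + q = 4(p(n-1) + q) + 4n - 2.
Matching the n-coefficient: p = 4p + 4 ⇒ p = - \frac{4}{3}.
Matching constants: q = -4p + 4q - 2 ⇒ q = - \frac{10}{9}.
General: c(n) = A·(4)^n - \frac{4 n}{3} - \frac{10}{9}.
Apply c(0) = 6: A - \frac{10}{9} = 6 ⇒ A = \frac{64}{9}.
So c(n) = \frac{64 \cdot 4^{n}}{9} - \frac{4 n}{3} - \frac{10}{9}.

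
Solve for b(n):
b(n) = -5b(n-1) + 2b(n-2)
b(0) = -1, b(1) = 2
Characteristic equation: x² + 5x - 2 = 0.
Discriminant Δ = (-5)² + 4·(2) = 33.
Roots r₁,₂ = (-5 ± √33)/2, so r₁ = - \frac{5}{2} + \frac{\sqrt{33}}{2}, r₂ = - \frac{\sqrt{33}}{2} - \frac{5}{2}.
General solution: b(n) = A·r₁^n + B·r₂^n.
From the initial conditions, A + B = -1 and r₁A + r₂B = 2.
Since r₁ - r₂ = √33: A = (2 - (-1)r₂)/√33 = - \frac{1}{2} - \frac{\sqrt{33}}{66}, and B = -1 - A = - \frac{1}{2} + \frac{\sqrt{33}}{66}.
So b(n) = \left(- \frac{1}{2} - \frac{\sqrt{33}}{66}\right)\left(- \frac{5}{2} + \frac{\sqrt{33}}{2}\right)^n + \left(- \frac{1}{2} + \frac{\sqrt{33}}{66}\right)\left(- \frac{\sqrt{33}}{2} - \frac{5}{2}\right)^n.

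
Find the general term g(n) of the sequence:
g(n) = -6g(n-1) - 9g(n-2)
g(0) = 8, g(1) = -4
Characteristic equation: x² + 6x + 9 = 0, which is (x - (-3))².
Repeated root r = -3.
General solution: g(n) = (A + Bn)·(-3)^n.
From g(0) = 8: A = 8.
From g(1) = -4: (A + B)·(-3) = -4 ⇒ B = - \frac{20}{3}.
So g(n) = \left(8 - \frac{20 n}{3}\right) \cdot (-3)^n.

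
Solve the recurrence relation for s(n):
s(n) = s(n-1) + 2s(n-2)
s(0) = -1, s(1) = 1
Characteristic equation: x² - x - 2 = 0, which factors as (x - (-1))(x - (2)) = 0.
Roots r₁ = -1, r₂ = 2 (distinct).
General solution: s(n) = A·(-1)^n + B·(2)^n.
From s(0) = -1: A + B = -1.
From s(1) = 1: -A + 2B = 1.
Solving: A = -1, B = 0.
So s(n) = - \left(-1\right)^{n}.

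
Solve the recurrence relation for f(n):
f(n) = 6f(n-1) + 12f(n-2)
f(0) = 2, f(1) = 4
Characteristic equation: x² - 6x - 12 = 0.
Discriminant Δ = (6)² + 4·(12) = 84.
Roots r₁,₂ = (6 ± √84)/2, so r₁ = 3 + \sqrt{21}, r₂ = 3 - \sqrt{21}.
General solution: f(n) = A·r₁^n + B·r₂^n.
From the initial conditions, A + B = 2 and r₁A + r₂B = 4.
Since r₁ - r₂ = √84: A = (4 - (2)r₂)/√84 = 1 - \frac{\sqrt{21}}{21}, and B = 2 - A = \frac{\sqrt{21}}{21} + 1.
So f(n) = \left(1 - \frac{\sqrt{21}}{21}\right)\left(3 + \sqrt{21}\right)^n + \left(\frac{\sqrt{21}}{21} + 1\right)\left(3 - \sqrt{21}\right)^n.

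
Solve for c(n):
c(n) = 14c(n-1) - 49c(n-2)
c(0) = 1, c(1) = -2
Characteristic equation: x² - 14x + 49 = 0, which is (x - (7))².
Repeated root r = 7.
General solution: c(n) = (A + Bn)·(7)^n.
From c(0) = 1: A = 1.
From c(1) = -2: (A + B)·(7) = -2 ⇒ B = - \frac{9}{7}.
So c(n) = \left(1 - \frac{9 n}{7}\right) \cdot (7)^n.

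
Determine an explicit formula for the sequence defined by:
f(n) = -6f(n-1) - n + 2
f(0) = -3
First-order linear with linear forcing.
Homogeneous solution: f_h(n) = A·(-6)^n.
Try particular f_p(n) = pn + q. Substituting:
  pn + q = -6(p(n-1) + q) - n + 2.
Matching the n-coefficient: p = -6p - 1 ⇒ p = - \frac{1}{7}.
Matching constants: q = 6p - 6q + 2 ⇒ q = \frac{8}{49}.
General: f(n) = A·(-6)^n - \frac{n}{7} + \frac{8}{49}.
Apply f(0) = -3: A + \frac{8}{49} = -3 ⇒ A = - \frac{155}{49}.
So f(n) = - \frac{155 \left(-6\right)^{n}}{49} - \frac{n}{7} + \frac{8}{49}.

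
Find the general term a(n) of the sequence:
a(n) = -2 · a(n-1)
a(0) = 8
Pure geometric recurrence with ratio -2.
By induction a(n) = a(0) · (-2)^n = 8 \left(-2\right)^{n}.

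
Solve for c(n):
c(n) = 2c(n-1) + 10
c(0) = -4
First-order linear non-homogeneous.
Homogeneous solution: c_h(n) = A·(2)^n.
Try constant particular solution c_p = K: K = 2K + 10 ⇒ K = -10.
General: c(n) = A·(2)^n - 10.
Apply c(0) = -4: A - 10 = -4 ⇒ A = 6.
So c(n) = 6 \cdot 2^{n} - 10.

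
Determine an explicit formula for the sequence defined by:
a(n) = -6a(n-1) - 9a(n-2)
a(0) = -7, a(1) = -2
Characteristic equation: x² + 6x + 9 = 0, which is (x - (-3))².
Repeated root r = -3.
General solution: a(n) = (A + Bn)·(-3)^n.
From a(0) = -7: A = -7.
From a(1) = -2: (A + B)·(-3) = -2 ⇒ B = \frac{23}{3}.
So a(n) = \left(\frac{23 n}{3} - 7\right) \cdot (-3)^n.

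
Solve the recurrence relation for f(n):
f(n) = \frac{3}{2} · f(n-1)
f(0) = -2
Pure geometric recurrence with ratio \frac{3}{2}.
By induction f(n) = f(0) · (\frac{3}{2})^n = - 2 \left(\frac{3}{2}\right)^{n}.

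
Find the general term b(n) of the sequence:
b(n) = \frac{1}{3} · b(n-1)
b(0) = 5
Pure geometric recurrence with ratio \frac{1}{3}.
By induction b(n) = b(0) · (\frac{1}{3})^n = 5 \cdot 3^{- n}.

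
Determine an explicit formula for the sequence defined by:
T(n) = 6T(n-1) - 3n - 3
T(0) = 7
First-order linear with linear forcing.
Homogeneous solution: T_h(n) = A·(6)^n.
Try particular T_p(n) = pn + q. Substituting:
  pn + q = 6(p(n-1) + q) - 3n - 3.
Matching the n-coefficient: p = 6p - 3 ⇒ p = \frac{3}{5}.
Matching constants: q = -6p + 6q - 3 ⇒ q = \frac{33}{25}.
General: T(n) = A·(6)^n + \frac{3 n}{5} + \frac{33}{25}.
Apply T(0) = 7: A + \frac{33}{25} = 7 ⇒ A = \frac{142}{25}.
So T(n) = \frac{142 \cdot 6^{n}}{25} + \frac{3 n}{5} + \frac{33}{25}.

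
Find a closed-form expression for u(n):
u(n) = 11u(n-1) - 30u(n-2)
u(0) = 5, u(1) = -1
Characteristic equation: x² - 11x + 30 = 0, which factors as (x - (6))(x - (5)) = 0.
Roots r₁ = 6, r₂ = 5 (distinct).
General solution: u(n) = A·(6)^n + B·(5)^n.
From u(0) = 5: A + B = 5.
From u(1) = -1: 6A + 5B = -1.
Solving: A = -26, B = 31.
So u(n) = 31 \cdot 5^{n} - 26 \cdot 6^{n}.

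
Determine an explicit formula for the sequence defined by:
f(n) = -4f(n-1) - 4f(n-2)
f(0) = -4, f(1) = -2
Characteristic equation: x² + 4x + 4 = 0, which is (x - (-2))².
Repeated root r = -2.
General solution: f(n) = (A + Bn)·(-2)^n.
From f(0) = -4: A = -4.
From f(1) = -2: (A + B)·(-2) = -2 ⇒ B = 5.
So f(n) = \left(5 n - 4\right) \cdot (-2)^n.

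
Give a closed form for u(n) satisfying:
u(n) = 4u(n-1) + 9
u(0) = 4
First-order linear non-homogeneous.
Homogeneous solution: u_h(n) = A·(4)^n.
Try constant particular solution u_p = K: K = 4K + 9 ⇒ K = -3.
General: u(n) = A·(4)^n - 3.
Apply u(0) = 4: A - 3 = 4 ⇒ A = 7.
So u(n) = 7 \cdot 4^{n} - 3.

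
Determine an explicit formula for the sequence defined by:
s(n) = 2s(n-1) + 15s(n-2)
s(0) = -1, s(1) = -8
Characteristic equation: x² - 2x - 15 = 0, which factors as (x - (-3))(x - (5)) = 0.
Roots r₁ = -3, r₂ = 5 (distinct).
General solution: s(n) = A·(-3)^n + B·(5)^n.
From s(0) = -1: A + B = -1.
From s(1) = -8: -3A + 5B = -8.
Solving: A = \frac{3}{8}, B = - \frac{11}{8}.
So s(n) = \frac{3 \left(-3\right)^{n}}{8} - \frac{11 \cdot 5^{n}}{8}.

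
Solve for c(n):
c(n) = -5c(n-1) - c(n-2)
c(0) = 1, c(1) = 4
Characteristic equation: x² + 5x + 1 = 0.
Discriminant Δ = (-5)² + 4·(-1) = 21.
Roots r₁,₂ = (-5 ± √21)/2, so r₁ = - \frac{5}{2} + \frac{\sqrt{21}}{2}, r₂ = - \frac{5}{2} - \frac{\sqrt{21}}{2}.
General solution: c(n) = A·r₁^n + B·r₂^n.
From the initial conditions, A + B = 1 and r₁A + r₂B = 4.
Since r₁ - r₂ = √21: A = (4 - (1)r₂)/√21 = \frac{1}{2} + \frac{13 \sqrt{21}}{42}, and B = 1 - A = \frac{1}{2} - \frac{13 \sqrt{21}}{42}.
So c(n) = \left(\frac{1}{2} + \frac{13 \sqrt{21}}{42}\right)\left(- \frac{5}{2} + \frac{\sqrt{21}}{2}\right)^n + \left(\frac{1}{2} - \frac{13 \sqrt{21}}{42}\right)\left(- \frac{5}{2} - \frac{\sqrt{21}}{2}\right)^n.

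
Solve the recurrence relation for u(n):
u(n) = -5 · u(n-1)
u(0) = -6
Pure geometric recurrence with ratio -5.
By induction u(n) = u(0) · (-5)^n = - 6 \left(-5\right)^{n}.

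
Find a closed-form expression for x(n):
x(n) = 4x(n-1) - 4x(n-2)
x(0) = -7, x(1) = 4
Characteristic equation: x² - 4x + 4 = 0, which is (x - (2))².
Repeated root r = 2.
General solution: x(n) = (A + Bn)·(2)^n.
From x(0) = -7: A = -7.
From x(1) = 4: (A + B)·(2) = 4 ⇒ B = 9.
So x(n) = \left(9 n - 7\right) \cdot (2)^n.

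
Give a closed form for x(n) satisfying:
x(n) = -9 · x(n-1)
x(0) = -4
Pure geometric recurrence with ratio -9.
By induction x(n) = x(0) · (-9)^n = - 4 \left(-9\right)^{n}.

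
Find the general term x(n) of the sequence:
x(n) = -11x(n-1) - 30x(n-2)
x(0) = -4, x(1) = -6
Characteristic equation: x² + 11x + 30 = 0, which factors as (x - (-6))(x - (-5)) = 0.
Roots r₁ = -6, r₂ = -5 (distinct).
General solution: x(n) = A·(-6)^n + B·(-5)^n.
From x(0) = -4: A + B = -4.
From x(1) = -6: -6A - 5B = -6.
Solving: A = 26, B = -30.
So x(n) = - 30 \left(-5\right)^{n} + 26 \left(-6\right)^{n}.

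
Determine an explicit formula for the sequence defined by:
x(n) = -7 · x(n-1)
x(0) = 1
Pure geometric recurrence with ratio -7.
By induction x(n) = x(0) · (-7)^n = \left(-7\right)^{n}.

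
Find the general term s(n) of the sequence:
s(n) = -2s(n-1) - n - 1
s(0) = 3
First-order linear with linear forcing.
Homogeneous solution: s_h(n) = A·(-2)^n.
Try particular s_p(n) = pn + q. Substituting:
  pn + q = -2(p(n-1) + q) - n - 1.
Matching the n-coefficient: p = -2p - 1 ⇒ p = - \frac{1}{3}.
Matching constants: q = 2p - 2q - 1 ⇒ q = - \frac{5}{9}.
General: s(n) = A·(-2)^n - \frac{n}{3} - \frac{5}{9}.
Apply s(0) = 3: A - \frac{5}{9} = 3 ⇒ A = \frac{32}{9}.
So s(n) = \frac{32 \left(-2\right)^{n}}{9} - \frac{n}{3} - \frac{5}{9}.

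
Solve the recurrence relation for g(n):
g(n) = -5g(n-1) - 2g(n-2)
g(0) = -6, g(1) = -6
Characteristic equation: x² + 5x + 2 = 0.
Discriminant Δ = (-5)² + 4·(-2) = 17.
Roots r₁,₂ = (-5 ± √17)/2, so r₁ = - \frac{5}{2} + \frac{\sqrt{17}}{2}, r₂ = - \frac{5}{2} - \frac{\sqrt{17}}{2}.
General solution: g(n) = A·r₁^n + B·r₂^n.
From the initial conditions, A + B = -6 and r₁A + r₂B = -6.
Since r₁ - r₂ = √17: A = (-6 - (-6)r₂)/√17 = - \frac{21 \sqrt{17}}{17} - 3, and B = -6 - A = -3 + \frac{21 \sqrt{17}}{17}.
So g(n) = \left(- \frac{21 \sqrt{17}}{17} - 3\right)\left(- \frac{5}{2} + \frac{\sqrt{17}}{2}\right)^n + \left(-3 + \frac{21 \sqrt{17}}{17}\right)\left(- \frac{5}{2} - \frac{\sqrt{17}}{2}\right)^n.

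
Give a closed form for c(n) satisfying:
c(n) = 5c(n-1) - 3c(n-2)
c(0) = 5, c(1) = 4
Characteristic equation: x² - 5x + 3 = 0.
Discriminant Δ = (5)² + 4·(-3) = 13.
Roots r₁,₂ = (5 ± √13)/2, so r₁ = \frac{\sqrt{13}}{2} + \frac{5}{2}, r₂ = \frac{5}{2} - \frac{\sqrt{13}}{2}.
General solution: c(n) = A·r₁^n + B·r₂^n.
From the initial conditions, A + B = 5 and r₁A + r₂B = 4.
Since r₁ - r₂ = √13: A = (4 - (5)r₂)/√13 = \frac{5}{2} - \frac{17 \sqrt{13}}{26}, and B = 5 - A = \frac{17 \sqrt{13}}{26} + \frac{5}{2}.
So c(n) = \left(\frac{5}{2} - \frac{17 \sqrt{13}}{26}\right)\left(\frac{\sqrt{13}}{2} + \frac{5}{2}\right)^n + \left(\frac{17 \sqrt{13}}{26} + \frac{5}{2}\right)\left(\frac{5}{2} - \frac{\sqrt{13}}{2}\right)^n.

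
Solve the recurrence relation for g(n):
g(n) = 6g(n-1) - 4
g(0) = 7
First-order linear non-homogeneous.
Homogeneous solution: g_h(n) = A·(6)^n.
Try constant particular solution g_p = K: K = 6K - 4 ⇒ K = \frac{4}{5}.
General: g(n) = A·(6)^n + \frac{4}{5}.
Apply g(0) = 7: A + \frac{4}{5} = 7 ⇒ A = \frac{31}{5}.
So g(n) = \frac{31 \cdot 6^{n}}{5} + \frac{4}{5}.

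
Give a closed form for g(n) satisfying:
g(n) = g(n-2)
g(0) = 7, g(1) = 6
Characteristic equation: x² - 1 = 0, which factors as (x - (-1))(x - (1)) = 0.
Roots r₁ = -1, r₂ = 1 (distinct).
General solution: g(n) = A·(-1)^n + B·(1)^n.
From g(0) = 7: A + B = 7.
From g(1) = 6: -A + B = 6.
Solving: A = \frac{1}{2}, B = \frac{13}{2}.
So g(n) = \frac{\left(-1\right)^{n}}{2} + \frac{13}{2}.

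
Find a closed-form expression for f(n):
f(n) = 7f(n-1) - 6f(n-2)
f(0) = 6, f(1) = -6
Characteristic equation: x² - 7x + 6 = 0, which factors as (x - (1))(x - (6)) = 0.
Roots r₁ = 1, r₂ = 6 (distinct).
General solution: f(n) = A·(1)^n + B·(6)^n.
From f(0) = 6: A + B = 6.
From f(1) = -6: A + 6B = -6.
Solving: A = \frac{42}{5}, B = - \frac{12}{5}.
So f(n) = \frac{42}{5} - \frac{12 \cdot 6^{n}}{5}.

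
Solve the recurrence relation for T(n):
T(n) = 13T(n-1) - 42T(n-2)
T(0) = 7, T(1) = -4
Characteristic equation: x² - 13x + 42 = 0, which factors as (x - (6))(x - (7)) = 0.
Roots r₁ = 6, r₂ = 7 (distinct).
General solution: T(n) = A·(6)^n + B·(7)^n.
From T(0) = 7: A + B = 7.
From T(1) = -4: 6A + 7B = -4.
Solving: A = 53, B = -46.
So T(n) = 53 \cdot 6^{n} - 46 \cdot 7^{n}.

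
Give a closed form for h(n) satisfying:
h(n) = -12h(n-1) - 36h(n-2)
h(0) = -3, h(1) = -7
Characteristic equation: x² + 12x + 36 = 0, which is (x - (-6))².
Repeated root r = -6.
General solution: h(n) = (A + Bn)·(-6)^n.
From h(0) = -3: A = -3.
From h(1) = -7: (A + B)·(-6) = -7 ⇒ B = \frac{25}{6}.
So h(n) = \left(\frac{25 n}{6} - 3\right) \cdot (-6)^n.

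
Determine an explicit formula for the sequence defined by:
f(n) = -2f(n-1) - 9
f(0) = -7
First-order linear non-homogeneous.
Homogeneous solution: f_h(n) = A·(-2)^n.
Try constant particular solution f_p = K: K = -2K - 9 ⇒ K = -3.
General: f(n) = A·(-2)^n - 3.
Apply f(0) = -7: A - 3 = -7 ⇒ A = -4.
So f(n) = - 4 \left(-2\right)^{n} - 3.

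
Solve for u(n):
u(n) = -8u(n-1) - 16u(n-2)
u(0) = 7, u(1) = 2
Characteristic equation: x² + 8x + 16 = 0, which is (x - (-4))².
Repeated root r = -4.
General solution: u(n) = (A + Bn)·(-4)^n.
From u(0) = 7: A = 7.
From u(1) = 2: (A + B)·(-4) = 2 ⇒ B = - \frac{15}{2}.
So u(n) = \left(7 - \frac{15 n}{2}\right) \cdot (-4)^n.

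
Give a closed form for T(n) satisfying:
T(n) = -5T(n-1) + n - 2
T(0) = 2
First-order linear with linear forcing.
Homogeneous solution: T_h(n) = A·(-5)^n.
Try particular T_p(n) = pn + q. Substituting:
  pn + q = -5(p(n-1) + q) + n - 2.
Matching the n-coefficient: p = -5p + 1 ⇒ p = \frac{1}{6}.
Matching constants: q = 5p - 5q - 2 ⇒ q = - \frac{7}{36}.
General: T(n) = A·(-5)^n + \frac{n}{6} - \frac{7}{36}.
Apply T(0) = 2: A - \frac{7}{36} = 2 ⇒ A = \frac{79}{36}.
So T(n) = \frac{79 \left(-5\right)^{n}}{36} + \frac{n}{6} - \frac{7}{36}.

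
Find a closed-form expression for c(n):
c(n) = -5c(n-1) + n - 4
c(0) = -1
First-order linear with linear forcing.
Homogeneous solution: c_h(n) = A·(-5)^n.
Try particular c_p(n) = pn + q. Substituting:
  pn + q = -5(p(n-1) + q) + n - 4.
Matching the n-coefficient: p = -5p + 1 ⇒ p = \frac{1}{6}.
Matching constants: q = 5p - 5q - 4 ⇒ q = - \frac{19}{36}.
General: c(n) = A·(-5)^n + \frac{n}{6} - \frac{19}{36}.
Apply c(0) = -1: A - \frac{19}{36} = -1 ⇒ A = - \frac{17}{36}.
So c(n) = - \frac{17 \left(-5\right)^{n}}{36} + \frac{n}{6} - \frac{19}{36}.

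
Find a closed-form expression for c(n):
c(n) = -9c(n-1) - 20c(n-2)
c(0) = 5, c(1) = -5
Characteristic equation: x² + 9x + 20 = 0, which factors as (x - (-4))(x - (-5)) = 0.
Roots r₁ = -4, r₂ = -5 (distinct).
General solution: c(n) = A·(-4)^n + B·(-5)^n.
From c(0) = 5: A + B = 5.
From c(1) = -5: -4A - 5B = -5.
Solving: A = 20, B = -15.
So c(n) = 20 \left(-4\right)^{n} - 15 \left(-5\right)^{n}.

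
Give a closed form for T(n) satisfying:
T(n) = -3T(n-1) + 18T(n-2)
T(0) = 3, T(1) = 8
Characteristic equation: x² + 3x - 18 = 0, which factors as (x - (3))(x - (-6)) = 0.
Roots r₁ = 3, r₂ = -6 (distinct).
General solution: T(n) = A·(3)^n + B·(-6)^n.
From T(0) = 3: A + B = 3.
From T(1) = 8: 3A - 6B = 8.
Solving: A = \frac{26}{9}, B = \frac{1}{9}.
So T(n) = \frac{\left(-6\right)^{n}}{9} + \frac{26 \cdot 3^{n}}{9}.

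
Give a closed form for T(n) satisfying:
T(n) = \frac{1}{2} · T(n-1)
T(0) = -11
Pure geometric recurrence with ratio \frac{1}{2}.
By induction T(n) = T(0) · (\frac{1}{2})^n = - 11 \cdot 2^{- n}.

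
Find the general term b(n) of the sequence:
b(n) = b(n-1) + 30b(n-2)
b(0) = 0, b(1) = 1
Characteristic equation: x² - x - 30 = 0, which factors as (x - (6))(x - (-5)) = 0.
Roots r₁ = 6, r₂ = -5 (distinct).
General solution: b(n) = A·(6)^n + B·(-5)^n.
From b(0) = 0: A + B = 0.
From b(1) = 1: 6A - 5B = 1.
Solving: A = \frac{1}{11}, B = - \frac{1}{11}.
So b(n) = - \frac{\left(-5\right)^{n}}{11} + \frac{6^{n}}{11}.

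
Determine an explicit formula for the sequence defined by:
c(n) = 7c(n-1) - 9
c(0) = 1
First-order linear non-homogeneous.
Homogeneous solution: c_h(n) = A·(7)^n.
Try constant particular solution c_p = K: K = 7K - 9 ⇒ K = \frac{3}{2}.
General: c(n) = A·(7)^n + \frac{3}{2}.
Apply c(0) = 1: A + \frac{3}{2} = 1 ⇒ A = - \frac{1}{2}.
So c(n) = \frac{3}{2} - \frac{7^{n}}{2}.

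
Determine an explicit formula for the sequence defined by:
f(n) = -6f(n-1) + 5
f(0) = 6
First-order linear non-homogeneous.
Homogeneous solution: f_h(n) = A·(-6)^n.
Try constant particular solution f_p = K: K = -6K + 5 ⇒ K = \frac{5}{7}.
General: f(n) = A·(-6)^n + \frac{5}{7}.
Apply f(0) = 6: A + \frac{5}{7} = 6 ⇒ A = \frac{37}{7}.
So f(n) = \frac{37 \left(-6\right)^{n}}{7} + \frac{5}{7}.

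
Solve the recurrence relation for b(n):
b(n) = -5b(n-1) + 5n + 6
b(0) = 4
First-order linear with linear forcing.
Homogeneous solution: b_h(n) = A·(-5)^n.
Try particular b_p(n) = pn + q. Substituting:
  pn + q = -5(p(n-1) + q) + 5n + 6.
Matching the n-coefficient: p = -5p + 5 ⇒ p = \frac{5}{6}.
Matching constants: q = 5p - 5q + 6 ⇒ q = \frac{61}{36}.
General: b(n) = A·(-5)^n + \frac{5 n}{6} + \frac{61}{36}.
Apply b(0) = 4: A + \frac{61}{36} = 4 ⇒ A = \frac{83}{36}.
So b(n) = \frac{83 \left(-5\right)^{n}}{36} + \frac{5 n}{6} + \frac{61}{36}.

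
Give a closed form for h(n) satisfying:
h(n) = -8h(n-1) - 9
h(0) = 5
First-order linear non-homogeneous.
Homogeneous solution: h_h(n) = A·(-8)^n.
Try constant particular solution h_p = K: K = -8K - 9 ⇒ K = -1.
General: h(n) = A·(-8)^n - 1.
Apply h(0) = 5: A - 1 = 5 ⇒ A = 6.
So h(n) = 6 \left(-8\right)^{n} - 1.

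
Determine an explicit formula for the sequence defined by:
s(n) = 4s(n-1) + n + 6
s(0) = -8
First-order linear with linear forcing.
Homogeneous solution: s_h(n) = A·(4)^n.
Try particular s_p(n) = pn + q. Substituting:
  pn + q = 4(p(n-1) + q) + n + 6.
Matching the n-coefficient: p = 4p + 1 ⇒ p = - \frac{1}{3}.
Matching constants: q = -4p + 4q + 6 ⇒ q = - \frac{22}{9}.
General: s(n) = A·(4)^n - \frac{n}{3} - \frac{22}{9}.
Apply s(0) = -8: A - \frac{22}{9} = -8 ⇒ A = - \frac{50}{9}.
So s(n) = - \frac{50 \cdot 4^{n}}{9} - \frac{n}{3} - \frac{22}{9}.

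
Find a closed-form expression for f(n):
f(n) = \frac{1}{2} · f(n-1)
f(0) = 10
Pure geometric recurrence with ratio \frac{1}{2}.
By induction f(n) = f(0) · (\frac{1}{2})^n = 10 \cdot 2^{- n}.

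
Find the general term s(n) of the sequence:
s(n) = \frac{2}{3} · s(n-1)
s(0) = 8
Pure geometric recurrence with ratio \frac{2}{3}.
By induction s(n) = s(0) · (\frac{2}{3})^n = 8 \left(\frac{2}{3}\right)^{n}.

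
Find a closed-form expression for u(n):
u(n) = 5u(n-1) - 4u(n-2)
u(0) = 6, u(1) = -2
Characteristic equation: x² - 5x + 4 = 0, which factors as (x - (4))(x - (1)) = 0.
Roots r₁ = 4, r₂ = 1 (distinct).
General solution: u(n) = A·(4)^n + B·(1)^n.
From u(0) = 6: A + B = 6.
From u(1) = -2: 4A + B = -2.
Solving: A = - \frac{8}{3}, B = \frac{26}{3}.
So u(n) = \frac{26}{3} - \frac{8 \cdot 4^{n}}{3}.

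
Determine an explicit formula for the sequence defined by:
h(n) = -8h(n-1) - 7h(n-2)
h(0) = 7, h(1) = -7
Characteristic equation: x² + 8x + 7 = 0, which factors as (x - (-1))(x - (-7)) = 0.
Roots r₁ = -1, r₂ = -7 (distinct).
General solution: h(n) = A·(-1)^n + B·(-7)^n.
From h(0) = 7: A + B = 7.
From h(1) = -7: -A - 7B = -7.
Solving: A = 7, B = 0.
So h(n) = 7 \left(-1\right)^{n}.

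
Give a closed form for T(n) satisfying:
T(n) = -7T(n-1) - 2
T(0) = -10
First-order linear non-homogeneous.
Homogeneous solution: T_h(n) = A·(-7)^n.
Try constant particular solution T_p = K: K = -7K - 2 ⇒ K = - \frac{1}{4}.
General: T(n) = A·(-7)^n - \frac{1}{4}.
Apply T(0) = -10: A - \frac{1}{4} = -10 ⇒ A = - \frac{39}{4}.
So T(n) = - \frac{39 \left(-7\right)^{n}}{4} - \frac{1}{4}.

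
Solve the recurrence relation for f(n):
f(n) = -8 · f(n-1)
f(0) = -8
Pure geometric recurrence with ratio -8.
By induction f(n) = f(0) · (-8)^n = - 8 \left(-8\right)^{n}.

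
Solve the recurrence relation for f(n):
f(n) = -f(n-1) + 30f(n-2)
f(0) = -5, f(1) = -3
Characteristic equation: x² + x - 30 = 0, which factors as (x - (5))(x - (-6)) = 0.
Roots r₁ = 5, r₂ = -6 (distinct).
General solution: f(n) = A·(5)^n + B·(-6)^n.
From f(0) = -5: A + B = -5.
From f(1) = -3: 5A - 6B = -3.
Solving: A = -3, B = -2.
So f(n) = - 2 \left(-6\right)^{n} - 3 \cdot 5^{n}.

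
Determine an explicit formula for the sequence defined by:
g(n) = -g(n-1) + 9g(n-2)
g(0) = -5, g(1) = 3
Characteristic equation: x² + x - 9 = 0.
Discriminant Δ = (-1)² + 4·(9) = 37.
Roots r₁,₂ = (-1 ± √37)/2, so r₁ = - \frac{1}{2} + \frac{\sqrt{37}}{2}, r₂ = - \frac{\sqrt{37}}{2} - \frac{1}{2}.
General solution: g(n) = A·r₁^n + B·r₂^n.
From the initial conditions, A + B = -5 and r₁A + r₂B = 3.
Since r₁ - r₂ = √37: A = (3 - (-5)r₂)/√37 = - \frac{5}{2} + \frac{\sqrt{37}}{74}, and B = -5 - A = - \frac{5}{2} - \frac{\sqrt{37}}{74}.
So g(n) = \left(- \frac{5}{2} + \frac{\sqrt{37}}{74}\right)\left(- \frac{1}{2} + \frac{\sqrt{37}}{2}\right)^n + \left(- \frac{5}{2} - \frac{\sqrt{37}}{74}\right)\left(- \frac{\sqrt{37}}{2} - \frac{1}{2}\right)^n.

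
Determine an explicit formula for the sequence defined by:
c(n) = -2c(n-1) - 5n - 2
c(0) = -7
First-order linear with linear forcing.
Homogeneous solution: c_h(n) = A·(-2)^n.
Try particular c_p(n) = pn + q. Substituting:
  pn + q = -2(p(n-1) + q) - 5n - 2.
Matching the n-coefficient: p = -2p - 5 ⇒ p = - \frac{5}{3}.
Matching constants: q = 2p - 2q - 2 ⇒ q = - \frac{16}{9}.
General: c(n) = A·(-2)^n - \frac{5 n}{3} - \frac{16}{9}.
Apply c(0) = -7: A - \frac{16}{9} = -7 ⇒ A = - \frac{47}{9}.
So c(n) = - \frac{47 \left(-2\right)^{n}}{9} - \frac{5 n}{3} - \frac{16}{9}.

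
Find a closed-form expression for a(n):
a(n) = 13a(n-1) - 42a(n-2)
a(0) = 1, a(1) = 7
Characteristic equation: x² - 13x + 42 = 0, which factors as (x - (6))(x - (7)) = 0.
Roots r₁ = 6, r₂ = 7 (distinct).
General solution: a(n) = A·(6)^n + B·(7)^n.
From a(0) = 1: A + B = 1.
From a(1) = 7: 6A + 7B = 7.
Solving: A = 0, B = 1.
So a(n) = 7^{n}.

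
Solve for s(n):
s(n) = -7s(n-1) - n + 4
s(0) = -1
First-order linear with linear forcing.
Homogeneous solution: s_h(n) = A·(-7)^n.
Try particular s_p(n) = pn + q. Substituting:
  pn + q = -7(p(n-1) + q) - n + 4.
Matching the n-coefficient: p = -7p - 1 ⇒ p = - \frac{1}{8}.
Matching constants: q = 7p - 7q + 4 ⇒ q = \frac{25}{64}.
General: s(n) = A·(-7)^n - \frac{n}{8} + \frac{25}{64}.
Apply s(0) = -1: A + \frac{25}{64} = -1 ⇒ A = - \frac{89}{64}.
So s(n) = - \frac{89 \left(-7\right)^{n}}{64} - \frac{n}{8} + \frac{25}{64}.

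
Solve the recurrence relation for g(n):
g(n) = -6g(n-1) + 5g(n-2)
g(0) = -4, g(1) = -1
Characteristic equation: x² + 6x - 5 = 0.
Discriminant Δ = (-6)² + 4·(5) = 56.
Roots r₁,₂ = (-6 ± √56)/2, so r₁ = -3 + \sqrt{14}, r₂ = - \sqrt{14} - 3.
General solution: g(n) = A·r₁^n + B·r₂^n.
From the initial conditions, A + B = -4 and r₁A + r₂B = -1.
Since r₁ - r₂ = √56: A = (-1 - (-4)r₂)/√56 = -2 - \frac{13 \sqrt{14}}{28}, and B = -4 - A = -2 + \frac{13 \sqrt{14}}{28}.
So g(n) = \left(-2 - \frac{13 \sqrt{14}}{28}\right)\left(-3 + \sqrt{14}\right)^n + \left(-2 + \frac{13 \sqrt{14}}{28}\right)\left(- \sqrt{14} - 3\right)^n.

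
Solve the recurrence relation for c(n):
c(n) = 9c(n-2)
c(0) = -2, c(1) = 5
Characteristic equation: x² - 9 = 0, which factors as (x - (-3))(x - (3)) = 0.
Roots r₁ = -3, r₂ = 3 (distinct).
General solution: c(n) = A·(-3)^n + B·(3)^n.
From c(0) = -2: A + B = -2.
From c(1) = 5: -3A + 3B = 5.
Solving: A = - \frac{11}{6}, B = - \frac{1}{6}.
So c(n) = - \frac{11 \left(-3\right)^{n}}{6} - \frac{3^{n}}{6}.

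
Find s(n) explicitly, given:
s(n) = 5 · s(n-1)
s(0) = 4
Pure geometric recurrence with ratio 5.
By induction s(n) = s(0) · (5)^n = 4 \cdot 5^{n}.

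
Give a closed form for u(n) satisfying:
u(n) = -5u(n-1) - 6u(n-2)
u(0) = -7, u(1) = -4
Characteristic equation: x² + 5x + 6 = 0, which factors as (x - (-3))(x - (-2)) = 0.
Roots r₁ = -3, r₂ = -2 (distinct).
General solution: u(n) = A·(-3)^n + B·(-2)^n.
From u(0) = -7: A + B = -7.
From u(1) = -4: -3A - 2B = -4.
Solving: A = 18, B = -25.
So u(n) = - 25 \left(-2\right)^{n} + 18 \left(-3\right)^{n}.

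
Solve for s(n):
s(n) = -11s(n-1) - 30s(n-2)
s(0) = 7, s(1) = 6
Characteristic equation: x² + 11x + 30 = 0, which factors as (x - (-6))(x - (-5)) = 0.
Roots r₁ = -6, r₂ = -5 (distinct).
General solution: s(n) = A·(-6)^n + B·(-5)^n.
From s(0) = 7: A + B = 7.
From s(1) = 6: -6A - 5B = 6.
Solving: A = -41, B = 48.
So s(n) = 48 \left(-5\right)^{n} - 41 \left(-6\right)^{n}.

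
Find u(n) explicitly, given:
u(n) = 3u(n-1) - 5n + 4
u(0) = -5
First-order linear with linear forcing.
Homogeneous solution: u_h(n) = A·(3)^n.
Try particular u_p(n) = pn + q. Substituting:
  pn + q = 3(p(n-1) + q) - 5n + 4.
Matching the n-coefficient: p = 3p - 5 ⇒ p = \frac{5}{2}.
Matching constants: q = -3p + 3q + 4 ⇒ q = \frac{7}{4}.
General: u(n) = A·(3)^n + \frac{5 n}{2} + \frac{7}{4}.
Apply u(0) = -5: A + \frac{7}{4} = -5 ⇒ A = - \frac{27}{4}.
So u(n) = - \frac{27 \cdot 3^{n}}{4} + \frac{5 n}{2} + \frac{7}{4}.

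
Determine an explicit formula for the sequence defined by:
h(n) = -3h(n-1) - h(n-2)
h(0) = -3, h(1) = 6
Characteristic equation: x² + 3x + 1 = 0.
Discriminant Δ = (-3)² + 4·(-1) = 5.
Roots r₁,₂ = (-3 ± √5)/2, so r₁ = - \frac{3}{2} + \frac{\sqrt{5}}{2}, r₂ = - \frac{3}{2} - \frac{\sqrt{5}}{2}.
General solution: h(n) = A·r₁^n + B·r₂^n.
From the initial conditions, A + B = -3 and r₁A + r₂B = 6.
Since r₁ - r₂ = √5: A = (6 - (-3)r₂)/√5 = - \frac{3}{2} + \frac{3 \sqrt{5}}{10}, and B = -3 - A = - \frac{3}{2} - \frac{3 \sqrt{5}}{10}.
So h(n) = \left(- \frac{3}{2} + \frac{3 \sqrt{5}}{10}\right)\left(- \frac{3}{2} + \frac{\sqrt{5}}{2}\right)^n + \left(- \frac{3}{2} - \frac{3 \sqrt{5}}{10}\right)\left(- \frac{3}{2} - \frac{\sqrt{5}}{2}\right)^n.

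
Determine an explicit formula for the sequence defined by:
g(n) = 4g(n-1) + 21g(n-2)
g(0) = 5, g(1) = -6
Characteristic equation: x² - 4x - 21 = 0, which factors as (x - (-3))(x - (7)) = 0.
Roots r₁ = -3, r₂ = 7 (distinct).
General solution: g(n) = A·(-3)^n + B·(7)^n.
From g(0) = 5: A + B = 5.
From g(1) = -6: -3A + 7B = -6.
Solving: A = \frac{41}{10}, B = \frac{9}{10}.
So g(n) = \frac{41 \left(-3\right)^{n}}{10} + \frac{9 \cdot 7^{n}}{10}.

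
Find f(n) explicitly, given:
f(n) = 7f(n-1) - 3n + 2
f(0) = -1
First-order linear with linear forcing.
Homogeneous solution: f_h(n) = A·(7)^n.
Try particular f_p(n) = pn + q. Substituting:
  pn + q = 7(p(n-1) + q) - 3n + 2.
Matching the n-coefficient: p = 7p - 3 ⇒ p = \frac{1}{2}.
Matching constants: q = -7p + 7q + 2 ⇒ q = \frac{1}{4}.
General: f(n) = A·(7)^n + \frac{n}{2} + \frac{1}{4}.
Apply f(0) = -1: A + \frac{1}{4} = -1 ⇒ A = - \frac{5}{4}.
So f(n) = - \frac{5 \cdot 7^{n}}{4} + \frac{n}{2} + \frac{1}{4}.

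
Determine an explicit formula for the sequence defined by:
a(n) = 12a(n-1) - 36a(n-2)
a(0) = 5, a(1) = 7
Characteristic equation: x² - 12x + 36 = 0, which is (x - (6))².
Repeated root r = 6.
General solution: a(n) = (A + Bn)·(6)^n.
From a(0) = 5: A = 5.
From a(1) = 7: (A + B)·(6) = 7 ⇒ B = - \frac{23}{6}.
So a(n) = \left(5 - \frac{23 n}{6}\right) \cdot (6)^n.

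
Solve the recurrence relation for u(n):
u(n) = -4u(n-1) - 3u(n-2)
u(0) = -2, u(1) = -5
Characteristic equation: x² + 4x + 3 = 0, which factors as (x - (-1))(x - (-3)) = 0.
Roots r₁ = -1, r₂ = -3 (distinct).
General solution: u(n) = A·(-1)^n + B·(-3)^n.
From u(0) = -2: A + B = -2.
From u(1) = -5: -A - 3B = -5.
Solving: A = - \frac{11}{2}, B = \frac{7}{2}.
So u(n) = - \frac{11 \left(-1\right)^{n}}{2} + \frac{7 \left(-3\right)^{n}}{2}.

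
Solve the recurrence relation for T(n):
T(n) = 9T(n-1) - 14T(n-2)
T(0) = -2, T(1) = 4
Characteristic equation: x² - 9x + 14 = 0, which factors as (x - (7))(x - (2)) = 0.
Roots r₁ = 7, r₂ = 2 (distinct).
General solution: T(n) = A·(7)^n + B·(2)^n.
From T(0) = -2: A + B = -2.
From T(1) = 4: 7A + 2B = 4.
Solving: A = \frac{8}{5}, B = - \frac{18}{5}.
So T(n) = - \frac{18 \cdot 2^{n}}{5} + \frac{8 \cdot 7^{n}}{5}.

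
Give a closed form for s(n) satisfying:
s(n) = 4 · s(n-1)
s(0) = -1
Pure geometric recurrence with ratio 4.
By induction s(n) = s(0) · (4)^n = - 4^{n}.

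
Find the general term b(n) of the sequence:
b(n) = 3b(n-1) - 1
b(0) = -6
First-order linear non-homogeneous.
Homogeneous solution: b_h(n) = A·(3)^n.
Try constant particular solution b_p = K: K = 3K - 1 ⇒ K = \frac{1}{2}.
General: b(n) = A·(3)^n + \frac{1}{2}.
Apply b(0) = -6: A + \frac{1}{2} = -6 ⇒ A = - \frac{13}{2}.
So b(n) = \frac{1}{2} - \frac{13 \cdot 3^{n}}{2}.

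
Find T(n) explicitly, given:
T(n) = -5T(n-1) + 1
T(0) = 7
First-order linear non-homogeneous.
Homogeneous solution: T_h(n) = A·(-5)^n.
Try constant particular solution T_p = K: K = -5K + 1 ⇒ K = \frac{1}{6}.
General: T(n) = A·(-5)^n + \frac{1}{6}.
Apply T(0) = 7: A + \frac{1}{6} = 7 ⇒ A = \frac{41}{6}.
So T(n) = \frac{41 \left(-5\right)^{n}}{6} + \frac{1}{6}.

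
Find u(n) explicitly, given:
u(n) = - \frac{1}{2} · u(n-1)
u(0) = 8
Pure geometric recurrence with ratio - \frac{1}{2}.
By induction u(n) = u(0) · (- \frac{1}{2})^n = 8 \left(- \frac{1}{2}\right)^{n}.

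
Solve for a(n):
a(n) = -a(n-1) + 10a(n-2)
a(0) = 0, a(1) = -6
Characteristic equation: x² + x - 10 = 0.
Discriminant Δ = (-1)² + 4·(10) = 41.
Roots r₁,₂ = (-1 ± √41)/2, so r₁ = - \frac{1}{2} + \frac{\sqrt{41}}{2}, r₂ = - \frac{\sqrt{41}}{2} - \frac{1}{2}.
General solution: a(n) = A·r₁^n + B·r₂^n.
From the initial conditions, A + B = 0 and r₁A + r₂B = -6.
Since r₁ - r₂ = √41: A = (-6 - (0)r₂)/√41 = - \frac{6 \sqrt{41}}{41}, and B = 0 - A = \frac{6 \sqrt{41}}{41}.
So a(n) = \left(- \frac{6 \sqrt{41}}{41}\right)\left(- \frac{1}{2} + \frac{\sqrt{41}}{2}\right)^n + \left(\frac{6 \sqrt{41}}{41}\right)\left(- \frac{\sqrt{41}}{2} - \frac{1}{2}\right)^n.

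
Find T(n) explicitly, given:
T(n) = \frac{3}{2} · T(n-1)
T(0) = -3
Pure geometric recurrence with ratio \frac{3}{2}.
By induction T(n) = T(0) · (\frac{3}{2})^n = - 3 \left(\frac{3}{2}\right)^{n}.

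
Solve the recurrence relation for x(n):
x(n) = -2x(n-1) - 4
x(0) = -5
First-order linear non-homogeneous.
Homogeneous solution: x_h(n) = A·(-2)^n.
Try constant particular solution x_p = K: K = -2K - 4 ⇒ K = - \frac{4}{3}.
General: x(n) = A·(-2)^n - \frac{4}{3}.
Apply x(0) = -5: A - \frac{4}{3} = -5 ⇒ A = - \frac{11}{3}.
So x(n) = - \frac{11 \left(-2\right)^{n}}{3} - \frac{4}{3}.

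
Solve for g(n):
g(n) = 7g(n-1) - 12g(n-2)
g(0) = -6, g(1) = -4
Characteristic equation: x² - 7x + 12 = 0, which factors as (x - (3))(x - (4)) = 0.
Roots r₁ = 3, r₂ = 4 (distinct).
General solution: g(n) = A·(3)^n + B·(4)^n.
From g(0) = -6: A + B = -6.
From g(1) = -4: 3A + 4B = -4.
Solving: A = -20, B = 14.
So g(n) = - 20 \cdot 3^{n} + 14 \cdot 4^{n}.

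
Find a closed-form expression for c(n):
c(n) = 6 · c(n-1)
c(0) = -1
Pure geometric recurrence with ratio 6.
By induction c(n) = c(0) · (6)^n = - 6^{n}.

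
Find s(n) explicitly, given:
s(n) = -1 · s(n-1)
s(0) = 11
Pure geometric recurrence with ratio -1.
By induction s(n) = s(0) · (-1)^n = 11 \left(-1\right)^{n}.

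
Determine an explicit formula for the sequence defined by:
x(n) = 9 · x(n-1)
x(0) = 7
Pure geometric recurrence with ratio 9.
By induction x(n) = x(0) · (9)^n = 7 \cdot 9^{n}.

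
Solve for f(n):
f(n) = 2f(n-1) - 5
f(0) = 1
First-order linear non-homogeneous.
Homogeneous solution: f_h(n) = A·(2)^n.
Try constant particular solution f_p = K: K = 2K - 5 ⇒ K = 5.
General: f(n) = A·(2)^n + 5.
Apply f(0) = 1: A + 5 = 1 ⇒ A = -4.
So f(n) = 5 - 4 \cdot 2^{n}.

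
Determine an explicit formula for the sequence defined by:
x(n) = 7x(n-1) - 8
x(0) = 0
First-order linear non-homogeneous.
Homogeneous solution: x_h(n) = A·(7)^n.
Try constant particular solution x_p = K: K = 7K - 8 ⇒ K = \frac{4}{3}.
General: x(n) = A·(7)^n + \frac{4}{3}.
Apply x(0) = 0: A + \frac{4}{3} = 0 ⇒ A = - \frac{4}{3}.
So x(n) = \frac{4}{3} - \frac{4 \cdot 7^{n}}{3}.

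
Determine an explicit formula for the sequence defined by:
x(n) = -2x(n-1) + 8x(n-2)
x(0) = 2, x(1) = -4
Characteristic equation: x² + 2x - 8 = 0, which factors as (x - (-4))(x - (2)) = 0.
Roots r₁ = -4, r₂ = 2 (distinct).
General solution: x(n) = A·(-4)^n + B·(2)^n.
From x(0) = 2: A + B = 2.
From x(1) = -4: -4A + 2B = -4.
Solving: A = \frac{4}{3}, B = \frac{2}{3}.
So x(n) = \frac{4 \left(-4\right)^{n}}{3} + \frac{2 \cdot 2^{n}}{3}.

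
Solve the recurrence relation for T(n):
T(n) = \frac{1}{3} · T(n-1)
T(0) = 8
Pure geometric recurrence with ratio \frac{1}{3}.
By induction T(n) = T(0) · (\frac{1}{3})^n = 8 \cdot 3^{- n}.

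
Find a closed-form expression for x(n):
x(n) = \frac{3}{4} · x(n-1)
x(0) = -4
Pure geometric recurrence with ratio \frac{3}{4}.
By induction x(n) = x(0) · (\frac{3}{4})^n = - 4 \left(\frac{3}{4}\right)^{n}.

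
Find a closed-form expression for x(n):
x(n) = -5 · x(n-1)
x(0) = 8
Pure geometric recurrence with ratio -5.
By induction x(n) = x(0) · (-5)^n = 8 \left(-5\right)^{n}.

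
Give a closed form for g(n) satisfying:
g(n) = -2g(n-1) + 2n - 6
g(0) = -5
First-order linear with linear forcing.
Homogeneous solution: g_h(n) = A·(-2)^n.
Try particular g_p(n) = pn + q. Substituting:
  pn + q = -2(p(n-1) + q) + 2n - 6.
Matching the n-coefficient: p = -2p + 2 ⇒ p = \frac{2}{3}.
Matching constants: q = 2p - 2q - 6 ⇒ q = - \frac{14}{9}.
General: g(n) = A·(-2)^n + \frac{2 n}{3} - \frac{14}{9}.
Apply g(0) = -5: A - \frac{14}{9} = -5 ⇒ A = - \frac{31}{9}.
So g(n) = - \frac{31 \left(-2\right)^{n}}{9} + \frac{2 n}{3} - \frac{14}{9}.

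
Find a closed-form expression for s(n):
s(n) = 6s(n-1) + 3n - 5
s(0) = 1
First-order linear with linear forcing.
Homogeneous solution: s_h(n) = A·(6)^n.
Try particular s_p(n) = pn + q. Substituting:
  pn + q = 6(p(n-1) + q) + 3n - 5.
Matching the n-coefficient: p = 6p + 3 ⇒ p = - \frac{3}{5}.
Matching constants: q = -6p + 6q - 5 ⇒ q = \frac{7}{25}.
General: s(n) = A·(6)^n - \frac{3 n}{5} + \frac{7}{25}.
Apply s(0) = 1: A + \frac{7}{25} = 1 ⇒ A = \frac{18}{25}.
So s(n) = \frac{18 \cdot 6^{n}}{25} - \frac{3 n}{5} + \frac{7}{25}.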